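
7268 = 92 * 79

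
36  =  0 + 36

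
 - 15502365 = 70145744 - 85648109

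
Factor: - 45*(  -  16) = 2^4*3^2*5^1 =720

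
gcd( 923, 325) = 13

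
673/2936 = 673/2936 = 0.23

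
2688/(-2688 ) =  - 1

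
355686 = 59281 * 6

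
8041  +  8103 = 16144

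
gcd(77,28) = 7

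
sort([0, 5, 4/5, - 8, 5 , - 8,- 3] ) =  [ - 8, -8, -3,0,4/5, 5, 5]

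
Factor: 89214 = 2^1*3^1 *14869^1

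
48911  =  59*829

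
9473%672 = 65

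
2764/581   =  2764/581 = 4.76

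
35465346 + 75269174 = 110734520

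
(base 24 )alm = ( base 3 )22121211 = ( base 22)clg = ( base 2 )1100010001110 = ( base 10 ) 6286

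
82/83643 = 82/83643=0.00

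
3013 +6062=9075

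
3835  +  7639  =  11474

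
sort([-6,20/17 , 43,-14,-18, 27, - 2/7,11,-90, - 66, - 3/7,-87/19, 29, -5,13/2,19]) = [-90, - 66,-18, - 14, - 6 ,- 5 , - 87/19, - 3/7,-2/7,20/17,13/2, 11, 19, 27,29,43 ] 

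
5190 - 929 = 4261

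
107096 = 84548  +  22548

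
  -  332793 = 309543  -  642336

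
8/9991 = 8/9991  =  0.00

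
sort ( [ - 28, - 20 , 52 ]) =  [ - 28, - 20, 52]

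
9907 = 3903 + 6004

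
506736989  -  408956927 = 97780062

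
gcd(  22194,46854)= 2466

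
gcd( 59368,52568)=8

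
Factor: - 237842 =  - 2^1*11^1*19^1*569^1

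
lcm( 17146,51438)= 51438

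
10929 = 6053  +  4876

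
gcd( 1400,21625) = 25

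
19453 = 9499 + 9954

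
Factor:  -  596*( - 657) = 2^2* 3^2*73^1* 149^1 = 391572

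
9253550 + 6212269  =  15465819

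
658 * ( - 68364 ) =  - 44983512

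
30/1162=15/581 = 0.03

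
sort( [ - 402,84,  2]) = [ - 402,2 , 84]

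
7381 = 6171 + 1210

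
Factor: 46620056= 2^3*7^1*673^1*1237^1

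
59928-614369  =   - 554441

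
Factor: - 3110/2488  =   - 5/4 = - 2^( - 2 )*5^1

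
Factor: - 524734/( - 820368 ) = 2^(-3 )*3^(-5)*7^1*37^1*211^(  -  1 )* 1013^1= 262367/410184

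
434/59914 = 217/29957 = 0.01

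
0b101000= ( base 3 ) 1111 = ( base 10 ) 40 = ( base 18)24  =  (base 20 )20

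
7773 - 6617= 1156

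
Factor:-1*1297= - 1297^1 = - 1297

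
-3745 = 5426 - 9171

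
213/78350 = 213/78350=0.00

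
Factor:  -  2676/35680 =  - 3/40 = - 2^( - 3)*3^1*5^(  -  1 ) 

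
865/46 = 18+ 37/46 = 18.80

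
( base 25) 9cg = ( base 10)5941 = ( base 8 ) 13465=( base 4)1130311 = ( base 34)54p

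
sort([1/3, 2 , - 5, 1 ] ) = [  -  5, 1/3, 1 , 2] 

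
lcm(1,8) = 8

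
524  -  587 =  - 63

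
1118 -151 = 967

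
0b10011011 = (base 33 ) 4N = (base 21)78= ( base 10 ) 155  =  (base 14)b1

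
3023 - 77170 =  - 74147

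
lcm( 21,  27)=189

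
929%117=110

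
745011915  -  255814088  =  489197827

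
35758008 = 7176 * 4983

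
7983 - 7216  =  767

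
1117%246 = 133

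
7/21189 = 1/3027 = 0.00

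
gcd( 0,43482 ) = 43482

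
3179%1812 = 1367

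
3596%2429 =1167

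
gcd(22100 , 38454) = 442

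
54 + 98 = 152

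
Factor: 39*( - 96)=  - 3744 = - 2^5*3^2*13^1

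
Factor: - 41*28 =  - 2^2*7^1*41^1 = - 1148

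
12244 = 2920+9324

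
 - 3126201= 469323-3595524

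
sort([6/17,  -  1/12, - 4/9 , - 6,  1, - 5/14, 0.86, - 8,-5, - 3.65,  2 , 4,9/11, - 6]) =[ - 8, - 6, - 6, - 5, -3.65, - 4/9, - 5/14,-1/12, 6/17,  9/11,0.86 , 1,  2 , 4] 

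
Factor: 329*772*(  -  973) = -2^2*7^2 *47^1*139^1*193^1 = -247130324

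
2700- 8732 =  - 6032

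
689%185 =134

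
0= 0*74907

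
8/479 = 8/479 = 0.02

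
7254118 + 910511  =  8164629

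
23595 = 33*715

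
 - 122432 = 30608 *(-4 ) 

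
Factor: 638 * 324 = 206712  =  2^3*3^4*11^1*29^1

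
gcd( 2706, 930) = 6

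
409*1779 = 727611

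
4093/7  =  584 + 5/7 = 584.71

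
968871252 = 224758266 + 744112986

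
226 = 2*113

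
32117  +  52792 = 84909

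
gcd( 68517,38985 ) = 69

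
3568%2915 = 653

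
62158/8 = 31079/4 = 7769.75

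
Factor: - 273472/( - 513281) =2^6*17^(-1 )*109^( - 1)*277^( - 1 )*4273^1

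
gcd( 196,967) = 1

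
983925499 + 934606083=1918531582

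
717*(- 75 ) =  - 53775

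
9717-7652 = 2065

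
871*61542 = 53603082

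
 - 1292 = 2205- 3497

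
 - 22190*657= - 14578830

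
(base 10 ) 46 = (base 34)1C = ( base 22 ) 22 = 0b101110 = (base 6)114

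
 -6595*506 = -3337070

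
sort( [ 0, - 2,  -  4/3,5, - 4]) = [-4,-2, - 4/3 , 0, 5] 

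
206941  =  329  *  629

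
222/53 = 222/53 = 4.19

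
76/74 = 38/37  =  1.03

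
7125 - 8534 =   -  1409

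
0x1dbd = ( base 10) 7613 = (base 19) 121D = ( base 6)55125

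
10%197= 10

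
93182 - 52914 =40268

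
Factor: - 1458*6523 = - 2^1  *3^6 * 11^1*593^1 =- 9510534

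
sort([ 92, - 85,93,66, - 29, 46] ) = [ - 85,-29,46,66,92,  93] 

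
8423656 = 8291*1016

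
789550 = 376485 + 413065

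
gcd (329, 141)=47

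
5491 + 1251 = 6742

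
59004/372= 4917/31  =  158.61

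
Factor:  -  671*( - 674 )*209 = 94521086=   2^1*11^2* 19^1 * 61^1 * 337^1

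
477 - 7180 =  - 6703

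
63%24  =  15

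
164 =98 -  - 66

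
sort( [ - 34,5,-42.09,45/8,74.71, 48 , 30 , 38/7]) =[-42.09, - 34,5, 38/7,45/8,30, 48,  74.71]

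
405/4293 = 5/53 = 0.09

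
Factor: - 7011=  - 3^2*19^1*41^1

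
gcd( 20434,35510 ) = 2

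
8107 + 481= 8588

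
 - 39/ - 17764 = 39/17764=0.00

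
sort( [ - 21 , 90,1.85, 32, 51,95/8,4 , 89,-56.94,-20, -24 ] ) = [ - 56.94,-24, - 21, - 20,1.85,4 , 95/8,32,51,89,90]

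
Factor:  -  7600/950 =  - 8 =- 2^3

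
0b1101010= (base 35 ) 31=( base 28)3M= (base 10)106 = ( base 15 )71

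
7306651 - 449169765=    - 441863114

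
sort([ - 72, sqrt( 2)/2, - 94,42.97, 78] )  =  [ - 94, - 72,sqrt( 2 ) /2,42.97,78]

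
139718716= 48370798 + 91347918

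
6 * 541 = 3246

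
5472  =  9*608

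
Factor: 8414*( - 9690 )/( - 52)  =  20382915/13 = 3^1 * 5^1*7^1*13^( - 1)*17^1*19^1*601^1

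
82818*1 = 82818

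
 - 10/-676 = 5/338= 0.01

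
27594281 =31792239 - 4197958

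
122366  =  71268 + 51098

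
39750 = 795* 50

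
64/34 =1 + 15/17 =1.88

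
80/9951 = 80/9951 = 0.01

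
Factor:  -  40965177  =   - 3^1*11^1*  1241369^1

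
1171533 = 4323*271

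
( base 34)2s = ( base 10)96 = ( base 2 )1100000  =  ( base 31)33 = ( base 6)240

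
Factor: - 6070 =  - 2^1*5^1*607^1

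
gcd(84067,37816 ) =1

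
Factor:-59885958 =-2^1*  3^1*11^1*907363^1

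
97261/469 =207  +  178/469= 207.38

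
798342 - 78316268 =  - 77517926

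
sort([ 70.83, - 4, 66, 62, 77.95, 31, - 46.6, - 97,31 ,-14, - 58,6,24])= [-97, - 58 , - 46.6, - 14, - 4, 6, 24 , 31, 31,62,  66, 70.83, 77.95 ] 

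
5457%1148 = 865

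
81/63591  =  27/21197 = 0.00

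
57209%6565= 4689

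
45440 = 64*710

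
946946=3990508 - 3043562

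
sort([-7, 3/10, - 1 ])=[-7,- 1,3/10] 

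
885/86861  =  885/86861 = 0.01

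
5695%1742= 469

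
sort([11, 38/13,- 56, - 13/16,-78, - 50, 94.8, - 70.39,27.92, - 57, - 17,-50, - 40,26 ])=[-78, - 70.39, - 57,-56,-50, - 50, - 40, - 17, - 13/16,38/13,  11, 26, 27.92,  94.8 ]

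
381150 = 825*462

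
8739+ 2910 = 11649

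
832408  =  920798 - 88390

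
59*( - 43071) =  - 2541189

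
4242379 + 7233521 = 11475900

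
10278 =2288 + 7990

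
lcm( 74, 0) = 0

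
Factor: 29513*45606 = 1345969878 = 2^1*3^1*11^2*691^1*2683^1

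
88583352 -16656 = 88566696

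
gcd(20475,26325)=2925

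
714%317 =80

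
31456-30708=748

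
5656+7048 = 12704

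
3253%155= 153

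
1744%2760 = 1744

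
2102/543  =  2102/543 = 3.87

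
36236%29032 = 7204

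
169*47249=7985081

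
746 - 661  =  85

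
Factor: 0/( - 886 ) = 0^1 = 0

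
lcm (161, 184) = 1288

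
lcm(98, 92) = 4508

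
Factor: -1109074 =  - 2^1*367^1 *1511^1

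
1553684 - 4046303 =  - 2492619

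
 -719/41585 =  -719/41585 =- 0.02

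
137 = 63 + 74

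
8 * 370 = 2960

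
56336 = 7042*8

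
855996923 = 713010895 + 142986028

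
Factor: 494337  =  3^1*41^1*4019^1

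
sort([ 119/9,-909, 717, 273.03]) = [  -  909, 119/9, 273.03,717]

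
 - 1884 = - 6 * 314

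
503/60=8 + 23/60 = 8.38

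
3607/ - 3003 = -3607/3003= -1.20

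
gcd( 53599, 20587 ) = 7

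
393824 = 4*98456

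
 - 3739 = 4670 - 8409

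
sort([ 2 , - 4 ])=[ - 4,2 ]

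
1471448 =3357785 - 1886337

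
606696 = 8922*68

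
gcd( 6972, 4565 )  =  83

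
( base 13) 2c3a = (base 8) 14507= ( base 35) 59V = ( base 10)6471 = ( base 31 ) 6mn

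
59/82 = 59/82= 0.72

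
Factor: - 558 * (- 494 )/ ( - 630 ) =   -  15314/35 = -2^1 * 5^ (  -  1)*7^(  -  1)*13^1 * 19^1*31^1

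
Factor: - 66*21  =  -2^1 * 3^2 * 7^1*11^1 = -1386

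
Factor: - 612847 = -612847^1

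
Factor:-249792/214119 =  - 83264/71373= - 2^6*3^(  -  1)*37^( - 1) *643^(-1 )*1301^1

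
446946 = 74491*6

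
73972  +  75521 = 149493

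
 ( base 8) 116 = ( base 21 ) 3f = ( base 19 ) 42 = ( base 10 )78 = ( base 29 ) 2k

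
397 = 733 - 336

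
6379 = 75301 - 68922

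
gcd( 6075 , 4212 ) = 81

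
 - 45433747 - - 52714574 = 7280827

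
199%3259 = 199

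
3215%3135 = 80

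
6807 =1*6807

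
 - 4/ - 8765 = 4/8765 = 0.00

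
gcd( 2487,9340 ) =1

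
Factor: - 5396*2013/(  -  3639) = 2^2* 11^1 *19^1*61^1*71^1*1213^(  -  1) = 3620716/1213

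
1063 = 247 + 816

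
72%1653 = 72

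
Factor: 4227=3^1*1409^1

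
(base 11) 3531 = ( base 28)5PC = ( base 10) 4632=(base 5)122012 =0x1218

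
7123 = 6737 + 386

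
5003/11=454 + 9/11  =  454.82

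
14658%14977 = 14658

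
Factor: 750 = 2^1*3^1*5^3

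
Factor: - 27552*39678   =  -2^6*3^2  *  7^1*17^1*41^1*389^1 = - 1093208256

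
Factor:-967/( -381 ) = 3^(- 1)*127^ ( - 1 ) * 967^1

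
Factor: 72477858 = 2^1*3^1*241^1*50123^1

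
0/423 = 0= 0.00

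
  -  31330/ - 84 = 15665/42 = 372.98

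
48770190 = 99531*490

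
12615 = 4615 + 8000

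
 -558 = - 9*62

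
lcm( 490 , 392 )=1960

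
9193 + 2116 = 11309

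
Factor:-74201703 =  - 3^1*23^1*43^1*89^1* 281^1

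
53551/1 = 53551 =53551.00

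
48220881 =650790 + 47570091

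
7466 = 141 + 7325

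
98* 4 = 392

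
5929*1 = 5929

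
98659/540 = 182 + 379/540 = 182.70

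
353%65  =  28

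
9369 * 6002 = 56232738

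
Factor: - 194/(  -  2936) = 2^( - 2 ) * 97^1*367^( - 1 ) = 97/1468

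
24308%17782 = 6526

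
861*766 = 659526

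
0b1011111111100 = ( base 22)CF2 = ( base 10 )6140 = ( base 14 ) 2348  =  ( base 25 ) 9KF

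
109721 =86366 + 23355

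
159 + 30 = 189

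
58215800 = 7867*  7400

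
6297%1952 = 441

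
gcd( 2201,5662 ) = 1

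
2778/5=2778/5 = 555.60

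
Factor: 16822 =2^1*13^1*647^1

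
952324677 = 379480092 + 572844585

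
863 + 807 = 1670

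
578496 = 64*9039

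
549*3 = 1647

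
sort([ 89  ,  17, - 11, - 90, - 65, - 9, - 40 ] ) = [- 90,-65,  -  40,-11, - 9, 17, 89 ] 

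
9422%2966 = 524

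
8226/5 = 8226/5 = 1645.20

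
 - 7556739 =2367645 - 9924384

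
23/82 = 23/82  =  0.28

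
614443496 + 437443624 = 1051887120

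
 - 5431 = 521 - 5952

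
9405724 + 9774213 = 19179937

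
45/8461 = 45/8461=0.01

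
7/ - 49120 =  - 1 + 49113/49120 = -0.00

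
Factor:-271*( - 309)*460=2^2*3^1*5^1*23^1 *103^1*271^1=38519940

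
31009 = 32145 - 1136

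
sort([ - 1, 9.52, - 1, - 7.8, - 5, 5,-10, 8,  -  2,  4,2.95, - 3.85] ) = [ - 10,-7.8, - 5, - 3.85, - 2 ,-1,  -  1,2.95, 4,5 , 8, 9.52]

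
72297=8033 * 9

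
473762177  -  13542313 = 460219864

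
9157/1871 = 9157/1871 = 4.89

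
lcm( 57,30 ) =570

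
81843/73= 1121+10/73 =1121.14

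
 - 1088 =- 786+-302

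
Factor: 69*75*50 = 258750 = 2^1*3^2*5^4*23^1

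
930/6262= 15/101 = 0.15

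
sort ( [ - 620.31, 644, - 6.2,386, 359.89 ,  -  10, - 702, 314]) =[  -  702, - 620.31, - 10 , - 6.2,314, 359.89, 386, 644 ] 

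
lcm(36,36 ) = 36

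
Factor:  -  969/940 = -2^( - 2) * 3^1*5^( - 1 ) * 17^1* 19^1*47^( - 1) 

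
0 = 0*682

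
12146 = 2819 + 9327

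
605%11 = 0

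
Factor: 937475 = 5^2 * 7^1 * 11^1*487^1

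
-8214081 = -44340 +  - 8169741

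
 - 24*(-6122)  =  146928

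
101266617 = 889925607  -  788658990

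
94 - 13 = 81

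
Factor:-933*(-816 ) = 2^4*3^2*17^1*311^1 = 761328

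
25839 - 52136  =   - 26297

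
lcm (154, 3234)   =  3234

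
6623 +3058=9681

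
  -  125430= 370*(-339)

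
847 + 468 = 1315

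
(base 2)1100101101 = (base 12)579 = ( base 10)813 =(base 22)1EL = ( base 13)4A7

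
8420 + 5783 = 14203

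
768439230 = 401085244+367353986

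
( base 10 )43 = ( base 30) 1d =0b101011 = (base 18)27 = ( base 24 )1j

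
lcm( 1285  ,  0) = 0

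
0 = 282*0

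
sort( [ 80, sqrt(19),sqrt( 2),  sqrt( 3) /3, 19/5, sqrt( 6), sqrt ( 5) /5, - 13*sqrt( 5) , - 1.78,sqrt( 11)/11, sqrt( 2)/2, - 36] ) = [ - 36, - 13*sqrt(5), - 1.78 , sqrt( 11 )/11,sqrt( 5)/5,sqrt( 3 )/3,sqrt( 2)/2, sqrt( 2), sqrt( 6 ), 19/5, sqrt(19 ) , 80]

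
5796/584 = 9 + 135/146 = 9.92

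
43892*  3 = 131676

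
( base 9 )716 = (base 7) 1461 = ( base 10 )582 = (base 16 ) 246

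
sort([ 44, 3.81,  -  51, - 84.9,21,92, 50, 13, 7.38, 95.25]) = [ - 84.9, - 51, 3.81,7.38, 13 , 21, 44, 50 , 92, 95.25]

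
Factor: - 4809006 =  - 2^1*3^2*267167^1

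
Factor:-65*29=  - 1885 = - 5^1 * 13^1*29^1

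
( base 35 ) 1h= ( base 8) 64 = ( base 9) 57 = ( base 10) 52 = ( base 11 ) 48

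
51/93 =17/31 = 0.55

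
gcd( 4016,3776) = 16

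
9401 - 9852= -451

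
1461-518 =943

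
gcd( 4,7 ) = 1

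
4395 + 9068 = 13463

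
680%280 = 120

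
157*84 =13188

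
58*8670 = 502860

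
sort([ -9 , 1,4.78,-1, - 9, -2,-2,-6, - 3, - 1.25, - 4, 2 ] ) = [-9, - 9, - 6, - 4,-3, - 2,-2, -1.25,- 1,1,2,4.78 ]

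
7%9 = 7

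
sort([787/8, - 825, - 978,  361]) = [ - 978,  -  825 , 787/8,361]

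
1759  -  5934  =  -4175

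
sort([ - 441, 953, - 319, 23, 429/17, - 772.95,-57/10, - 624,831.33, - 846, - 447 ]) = [-846, - 772.95, - 624, - 447, - 441 , - 319, - 57/10, 23,429/17,831.33, 953] 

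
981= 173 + 808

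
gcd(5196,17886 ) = 6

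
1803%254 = 25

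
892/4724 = 223/1181=0.19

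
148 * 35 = 5180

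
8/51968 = 1/6496=0.00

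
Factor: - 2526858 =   -  2^1*3^2*140381^1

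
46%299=46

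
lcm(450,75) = 450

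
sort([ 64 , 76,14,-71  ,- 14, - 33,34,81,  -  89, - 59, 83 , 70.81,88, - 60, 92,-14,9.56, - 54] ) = [ - 89, - 71 , - 60,  -  59,-54,  -  33, - 14,  -  14, 9.56,14,34, 64, 70.81 , 76,  81,  83,  88 , 92 ]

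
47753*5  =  238765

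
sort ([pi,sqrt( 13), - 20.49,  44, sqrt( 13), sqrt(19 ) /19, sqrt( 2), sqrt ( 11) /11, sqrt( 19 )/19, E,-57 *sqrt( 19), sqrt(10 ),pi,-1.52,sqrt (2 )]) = [-57*sqrt ( 19),- 20.49,-1.52,sqrt( 19) /19, sqrt (19)/19, sqrt( 11) /11, sqrt( 2),  sqrt(2 ),  E, pi,pi, sqrt( 10 ),sqrt( 13 ),  sqrt( 13), 44]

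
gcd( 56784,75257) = 91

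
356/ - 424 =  - 89/106 = - 0.84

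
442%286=156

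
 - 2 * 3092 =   -  6184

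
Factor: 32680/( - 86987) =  - 2^3*5^1* 19^1 * 37^(-1)*43^1*2351^ (-1 ) 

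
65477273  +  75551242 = 141028515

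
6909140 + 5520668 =12429808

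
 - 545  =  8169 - 8714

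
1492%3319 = 1492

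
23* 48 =1104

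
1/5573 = 1/5573 =0.00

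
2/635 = 2/635= 0.00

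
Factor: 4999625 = 5^3*23^1*37^1*47^1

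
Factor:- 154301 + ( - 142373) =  - 296674 = - 2^1 *7^1 * 21191^1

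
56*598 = 33488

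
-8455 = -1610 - 6845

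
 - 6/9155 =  - 6/9155 = - 0.00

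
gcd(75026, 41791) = 23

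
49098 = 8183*6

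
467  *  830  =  387610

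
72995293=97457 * 749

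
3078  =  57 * 54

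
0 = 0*9438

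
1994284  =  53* 37628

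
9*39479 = 355311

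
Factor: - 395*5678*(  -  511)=2^1 *5^1*7^1*17^1*73^1*79^1*167^1  =  1146075910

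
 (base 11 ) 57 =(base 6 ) 142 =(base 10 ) 62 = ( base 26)2a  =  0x3e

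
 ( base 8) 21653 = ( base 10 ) 9131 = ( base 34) 7uj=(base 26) DD5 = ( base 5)243011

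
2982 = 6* 497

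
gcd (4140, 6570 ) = 90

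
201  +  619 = 820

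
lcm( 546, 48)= 4368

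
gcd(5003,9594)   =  1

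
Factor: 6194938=2^1*3097469^1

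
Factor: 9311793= 3^1 * 59^1 * 52609^1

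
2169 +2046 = 4215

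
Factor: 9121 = 7^1*1303^1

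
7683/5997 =2561/1999 = 1.28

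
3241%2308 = 933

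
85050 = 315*270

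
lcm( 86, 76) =3268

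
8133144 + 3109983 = 11243127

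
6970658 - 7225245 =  - 254587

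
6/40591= 6/40591= 0.00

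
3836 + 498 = 4334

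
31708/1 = 31708 = 31708.00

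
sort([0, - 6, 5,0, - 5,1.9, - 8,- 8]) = [ - 8, - 8,-6, - 5, 0, 0, 1.9, 5 ] 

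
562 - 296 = 266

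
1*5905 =5905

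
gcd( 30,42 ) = 6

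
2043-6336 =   -  4293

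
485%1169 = 485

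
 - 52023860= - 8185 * 6356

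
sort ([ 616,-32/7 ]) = [-32/7,616] 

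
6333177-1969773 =4363404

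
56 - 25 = 31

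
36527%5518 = 3419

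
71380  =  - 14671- - 86051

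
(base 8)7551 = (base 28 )50p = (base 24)6K9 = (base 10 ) 3945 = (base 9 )5363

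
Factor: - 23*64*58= - 85376 = -2^7*23^1*29^1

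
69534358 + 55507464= 125041822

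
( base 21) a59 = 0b1000110101100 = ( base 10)4524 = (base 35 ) 3o9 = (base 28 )5LG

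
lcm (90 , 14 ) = 630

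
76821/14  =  5487+3/14 = 5487.21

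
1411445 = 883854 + 527591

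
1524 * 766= 1167384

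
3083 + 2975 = 6058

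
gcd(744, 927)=3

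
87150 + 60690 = 147840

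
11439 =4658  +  6781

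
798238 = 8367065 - 7568827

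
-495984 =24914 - 520898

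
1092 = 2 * 546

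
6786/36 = 377/2 = 188.50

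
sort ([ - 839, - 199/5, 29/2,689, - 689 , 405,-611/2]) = [ -839, - 689, - 611/2, - 199/5,29/2,405,689]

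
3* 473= 1419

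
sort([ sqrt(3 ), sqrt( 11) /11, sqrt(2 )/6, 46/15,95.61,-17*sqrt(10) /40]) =[-17*sqrt(10 )/40,sqrt( 2 )/6, sqrt(11 ) /11,  sqrt(3 ), 46/15, 95.61 ]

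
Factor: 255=3^1*5^1*17^1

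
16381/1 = 16381  =  16381.00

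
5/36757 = 5/36757 = 0.00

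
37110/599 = 37110/599=61.95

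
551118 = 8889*62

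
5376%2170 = 1036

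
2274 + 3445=5719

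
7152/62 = 3576/31 = 115.35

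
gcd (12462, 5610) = 6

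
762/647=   1 + 115/647  =  1.18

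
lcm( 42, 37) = 1554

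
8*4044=32352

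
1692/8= 211 + 1/2 = 211.50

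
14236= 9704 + 4532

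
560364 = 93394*6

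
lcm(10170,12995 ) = 233910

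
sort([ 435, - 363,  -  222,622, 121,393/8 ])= [  -  363 , - 222,393/8,  121,435, 622 ]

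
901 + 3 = 904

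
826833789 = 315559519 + 511274270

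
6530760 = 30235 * 216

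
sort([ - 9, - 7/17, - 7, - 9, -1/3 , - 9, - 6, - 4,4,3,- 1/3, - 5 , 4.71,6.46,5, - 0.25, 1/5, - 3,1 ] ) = [ -9,- 9,-9, - 7, - 6, -5, - 4, -3,  -  7/17, - 1/3, - 1/3,  -  0.25,1/5,1 , 3, 4,4.71, 5, 6.46 ]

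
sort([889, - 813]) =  [ - 813, 889]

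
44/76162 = 22/38081 = 0.00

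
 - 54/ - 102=9/17 = 0.53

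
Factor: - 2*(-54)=108 = 2^2*3^3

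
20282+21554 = 41836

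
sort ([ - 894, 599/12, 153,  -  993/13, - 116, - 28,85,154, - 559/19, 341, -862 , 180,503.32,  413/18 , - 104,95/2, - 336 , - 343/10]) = [ - 894, - 862, - 336,  -  116, - 104 , - 993/13,-343/10, -559/19, - 28, 413/18, 95/2,599/12, 85, 153,154,  180,  341,  503.32 ]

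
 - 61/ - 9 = 6 + 7/9 = 6.78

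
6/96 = 1/16 = 0.06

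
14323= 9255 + 5068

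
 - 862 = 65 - 927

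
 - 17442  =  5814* (- 3) 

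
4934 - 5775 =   -  841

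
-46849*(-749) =35089901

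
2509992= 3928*639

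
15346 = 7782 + 7564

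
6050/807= 7 + 401/807 =7.50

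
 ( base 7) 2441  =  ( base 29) 12c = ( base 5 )12121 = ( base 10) 911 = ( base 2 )1110001111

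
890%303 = 284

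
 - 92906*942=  -87517452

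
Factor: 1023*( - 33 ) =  - 3^2*11^2*31^1 = - 33759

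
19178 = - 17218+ 36396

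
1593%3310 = 1593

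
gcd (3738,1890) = 42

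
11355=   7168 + 4187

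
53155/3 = 53155/3= 17718.33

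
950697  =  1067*891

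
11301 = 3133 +8168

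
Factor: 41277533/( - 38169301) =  - 11^1*17^(-1)*37^1*101419^1*2245253^( - 1) 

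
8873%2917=122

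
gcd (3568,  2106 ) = 2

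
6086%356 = 34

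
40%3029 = 40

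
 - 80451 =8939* ( - 9)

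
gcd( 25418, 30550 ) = 2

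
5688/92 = 1422/23 = 61.83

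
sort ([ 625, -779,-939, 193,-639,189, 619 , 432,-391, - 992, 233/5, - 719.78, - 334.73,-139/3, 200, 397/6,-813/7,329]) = [-992,-939, - 779, - 719.78,-639, - 391 , - 334.73, - 813/7 , - 139/3, 233/5,  397/6,  189 , 193,200,329 , 432, 619,  625 ]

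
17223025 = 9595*1795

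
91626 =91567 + 59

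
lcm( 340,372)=31620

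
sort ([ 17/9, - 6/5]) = [ - 6/5,  17/9]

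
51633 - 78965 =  -27332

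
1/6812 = 1/6812 = 0.00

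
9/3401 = 9/3401 = 0.00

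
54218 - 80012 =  - 25794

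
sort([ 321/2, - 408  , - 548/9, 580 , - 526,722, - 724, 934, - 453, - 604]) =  [ - 724, - 604, - 526, - 453, - 408,-548/9,321/2,580,722,  934 ]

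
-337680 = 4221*(-80 )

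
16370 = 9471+6899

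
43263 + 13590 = 56853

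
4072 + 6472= 10544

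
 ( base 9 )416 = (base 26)d1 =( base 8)523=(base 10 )339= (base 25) DE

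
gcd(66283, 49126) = 7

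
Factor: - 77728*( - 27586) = 2144204608 = 2^6*7^1*13^1 *347^1 * 1061^1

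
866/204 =433/102= 4.25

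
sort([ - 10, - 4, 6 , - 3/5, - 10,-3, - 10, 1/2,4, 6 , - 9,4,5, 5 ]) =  [ - 10, - 10, - 10, - 9,  -  4, - 3, - 3/5,1/2, 4 , 4,5  ,  5, 6 , 6 ] 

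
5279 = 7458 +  - 2179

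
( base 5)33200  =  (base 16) 8FC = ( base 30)2gk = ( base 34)1XM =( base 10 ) 2300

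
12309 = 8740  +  3569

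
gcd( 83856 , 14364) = 12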